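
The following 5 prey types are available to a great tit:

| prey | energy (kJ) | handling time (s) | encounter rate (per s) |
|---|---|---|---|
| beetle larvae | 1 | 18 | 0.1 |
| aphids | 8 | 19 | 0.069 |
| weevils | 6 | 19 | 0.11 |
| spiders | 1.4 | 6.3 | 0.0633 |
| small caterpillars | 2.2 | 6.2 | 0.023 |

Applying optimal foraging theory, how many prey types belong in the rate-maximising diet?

Profitabilities (E/h, kJ/s): aphids 0.421, small caterpillars 0.355, weevils 0.316, spiders 0.222, beetle larvae 0.0556. Add prey in this order while the next type's profitability exceeds the intake rate on those already taken.
Rate on top 1: 0.2389. small caterpillars: 0.355 > 0.2389 → include.
Rate on top 2: 0.2456. weevils: 0.316 > 0.2456 → include.
Rate on top 3: 0.2779. spiders: 0.222 < 0.2779 → exclude; stop.
Optimal diet: aphids, small caterpillars, weevils — 3 of 5 types.

3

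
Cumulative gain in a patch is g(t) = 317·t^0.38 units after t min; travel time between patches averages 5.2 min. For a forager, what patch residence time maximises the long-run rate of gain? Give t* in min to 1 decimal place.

3.2 min

By the marginal value theorem, leave when the instantaneous gain rate g'(t) equals the habitat-wide average g(t)/(T + t).
g'(t) = 0.38·317·t^-0.62. Setting 0.38·317·t^-0.62 = 317·t^0.38/(5.2+t) gives 0.38(5.2+t) = t, so 0.62·t = 0.38×5.2.
t* = 0.38×5.2/0.62 = 3.187 min.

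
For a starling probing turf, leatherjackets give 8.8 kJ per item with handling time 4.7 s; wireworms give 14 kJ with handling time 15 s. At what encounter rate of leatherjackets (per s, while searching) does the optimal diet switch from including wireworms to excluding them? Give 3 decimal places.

0.211 per s

The zero-one rule: include wireworms iff E₂/h₂ > λE₁/(1+λh₁). Equality gives the switch point.
λE₁h₂ = E₂ + λE₂h₁ ⇒ λ = E₂/(E₁h₂ − E₂h₁) = 14/(132 − 65.8) = 0.2115 per s.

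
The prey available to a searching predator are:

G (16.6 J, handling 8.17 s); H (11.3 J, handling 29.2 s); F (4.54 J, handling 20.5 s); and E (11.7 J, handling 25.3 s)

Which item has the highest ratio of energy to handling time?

Profitability E/h (J/s): G = 16.6/8.17 = 2.03, H = 11.3/29.2 = 0.387, F = 4.54/20.5 = 0.221, E = 11.7/25.3 = 0.462.
Ranked: G > E > H > F.

G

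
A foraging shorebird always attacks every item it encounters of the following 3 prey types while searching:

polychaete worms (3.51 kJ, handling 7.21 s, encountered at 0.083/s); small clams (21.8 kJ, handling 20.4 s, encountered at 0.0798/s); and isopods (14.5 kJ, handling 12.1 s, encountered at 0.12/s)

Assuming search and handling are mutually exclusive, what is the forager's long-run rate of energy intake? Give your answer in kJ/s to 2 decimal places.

Energy encountered per unit search time: 0.083×3.51 + 0.0798×21.8 + 0.12×14.5 = 3.771 kJ/s.
Handling time per unit search time: 0.083×7.21 + 0.0798×20.4 + 0.12×12.1 = 3.678.
Rate = 3.771/(1 + 3.678) = 0.806 kJ/s.

0.81 kJ/s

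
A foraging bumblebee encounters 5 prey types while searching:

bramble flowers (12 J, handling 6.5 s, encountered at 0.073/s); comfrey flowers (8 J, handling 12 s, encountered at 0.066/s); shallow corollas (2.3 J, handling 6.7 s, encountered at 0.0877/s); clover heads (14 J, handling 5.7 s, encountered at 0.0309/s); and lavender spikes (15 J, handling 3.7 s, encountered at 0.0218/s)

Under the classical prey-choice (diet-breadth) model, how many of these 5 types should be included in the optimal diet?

3

E/h in descending order: lavender spikes 4.05, clover heads 2.46, bramble flowers 1.85, comfrey flowers 0.667, shallow corollas 0.343 J/s. The optimal diet is the largest prefix of this list for which every included type satisfies E_i/h_i > R on the types above it.
Rate on top 1: 0.3026. clover heads: 2.46 > 0.3026 → include.
Rate on top 2: 0.6044. bramble flowers: 1.85 > 0.6044 → include.
Rate on top 3: 0.9447. comfrey flowers: 0.667 < 0.9447 → exclude; stop.
Optimal diet: lavender spikes, clover heads, bramble flowers — 3 of 5 types.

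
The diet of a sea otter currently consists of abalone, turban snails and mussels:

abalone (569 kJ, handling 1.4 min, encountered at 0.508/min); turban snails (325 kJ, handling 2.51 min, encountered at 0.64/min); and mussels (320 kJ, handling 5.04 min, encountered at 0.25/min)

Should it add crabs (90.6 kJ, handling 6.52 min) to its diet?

No

Intake rate on the current diet: R = (0.508×569 + 0.64×325 + 0.25×320) / (1 + 0.508×1.4 + 0.64×2.51 + 0.25×5.04) = 577.1/4.578 = 126.1 kJ/min.
Profitability of crabs: 90.6/6.52 = 13.9 kJ/min.
Since 13.9 < R, time spent handling crabs is better spent searching.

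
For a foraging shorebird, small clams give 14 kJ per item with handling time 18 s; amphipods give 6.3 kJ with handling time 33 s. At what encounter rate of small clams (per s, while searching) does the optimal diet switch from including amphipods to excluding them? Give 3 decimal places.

0.018 per s

The zero-one rule: include amphipods iff E₂/h₂ > λE₁/(1+λh₁). Equality gives the switch point.
λE₁h₂ = E₂ + λE₂h₁ ⇒ λ = E₂/(E₁h₂ − E₂h₁) = 6.3/(462 − 113.4) = 0.01807 per s.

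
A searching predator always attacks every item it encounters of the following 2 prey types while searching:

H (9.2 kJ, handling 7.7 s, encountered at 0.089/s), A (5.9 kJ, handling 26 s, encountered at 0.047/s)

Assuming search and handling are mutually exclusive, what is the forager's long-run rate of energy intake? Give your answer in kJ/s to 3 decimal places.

R = (0.089×9.2 + 0.047×5.9) / (1 + 0.089×7.7 + 0.047×26) = 1.096/2.907 = 0.377 kJ/s.

0.377 kJ/s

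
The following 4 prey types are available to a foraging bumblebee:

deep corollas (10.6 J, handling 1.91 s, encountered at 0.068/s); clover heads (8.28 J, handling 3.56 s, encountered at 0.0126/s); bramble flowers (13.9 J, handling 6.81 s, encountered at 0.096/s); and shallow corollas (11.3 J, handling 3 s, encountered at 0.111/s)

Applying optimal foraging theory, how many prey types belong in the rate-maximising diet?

4

Rank by E/h (J/s): deep corollas 5.55, shallow corollas 3.77, clover heads 2.33, bramble flowers 2.04. Include each in turn until the next type's E/h falls below the running intake rate.
Rate on top 1: 0.6379. shallow corollas: 3.77 > 0.6379 → include.
Rate on top 2: 1.35. clover heads: 2.33 > 1.35 → include.
Rate on top 3: 1.379. bramble flowers: 2.04 > 1.379 → include.
Optimal diet: deep corollas, shallow corollas, clover heads, bramble flowers — 4 of 4 types.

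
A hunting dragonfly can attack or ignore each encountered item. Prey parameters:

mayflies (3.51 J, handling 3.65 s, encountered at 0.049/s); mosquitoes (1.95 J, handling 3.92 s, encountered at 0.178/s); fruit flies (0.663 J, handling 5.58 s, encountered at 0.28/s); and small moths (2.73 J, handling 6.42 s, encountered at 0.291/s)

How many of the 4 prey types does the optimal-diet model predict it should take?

3

Profitabilities (E/h, J/s): mayflies 0.962, mosquitoes 0.497, small moths 0.425, fruit flies 0.119. Add prey in this order while the next type's profitability exceeds the intake rate on those already taken.
Rate on top 1: 0.1459. mosquitoes: 0.497 > 0.1459 → include.
Rate on top 2: 0.2766. small moths: 0.425 > 0.2766 → include.
Rate on top 3: 0.3508. fruit flies: 0.119 < 0.3508 → exclude; stop.
Optimal diet: mayflies, mosquitoes, small moths — 3 of 4 types.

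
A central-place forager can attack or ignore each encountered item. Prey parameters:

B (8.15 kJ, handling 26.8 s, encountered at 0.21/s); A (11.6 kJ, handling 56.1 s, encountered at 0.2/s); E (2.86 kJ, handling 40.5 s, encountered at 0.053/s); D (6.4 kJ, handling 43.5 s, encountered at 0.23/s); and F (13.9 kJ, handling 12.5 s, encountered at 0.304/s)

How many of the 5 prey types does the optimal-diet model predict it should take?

1

Profitabilities (E/h, kJ/s): F 1.11, B 0.304, A 0.207, D 0.147, E 0.0706. Add prey in this order while the next type's profitability exceeds the intake rate on those already taken.
Rate on top 1: 0.8803. B: 0.304 < 0.8803 → exclude; stop.
Optimal diet: F — 1 of 5 types.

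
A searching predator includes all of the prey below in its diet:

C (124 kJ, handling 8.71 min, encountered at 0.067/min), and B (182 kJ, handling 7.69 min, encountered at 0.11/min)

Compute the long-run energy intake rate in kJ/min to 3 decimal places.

11.660 kJ/min

R = Σλ_iE_i / (1 + Σλ_ih_i)
Numerator: 0.067×124 + 0.11×182 = 28.33
Denominator: 1 + 0.067×8.71 + 0.11×7.69 = 2.429
R = 28.33/2.429 = 11.66 kJ/min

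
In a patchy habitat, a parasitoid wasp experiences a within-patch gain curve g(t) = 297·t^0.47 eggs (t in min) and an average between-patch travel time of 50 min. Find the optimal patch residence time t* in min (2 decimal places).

44.34 min

Maximise g(t)/(T+t): set derivative to zero → g'(t)(T+t) = g(t).
g'(t) = 0.47·297·t^-0.53. Setting 0.47·297·t^-0.53 = 297·t^0.47/(50+t) gives 0.47(50+t) = t, so 0.53·t = 0.47×50.
t* = 0.47×50/0.53 = 44.34 min.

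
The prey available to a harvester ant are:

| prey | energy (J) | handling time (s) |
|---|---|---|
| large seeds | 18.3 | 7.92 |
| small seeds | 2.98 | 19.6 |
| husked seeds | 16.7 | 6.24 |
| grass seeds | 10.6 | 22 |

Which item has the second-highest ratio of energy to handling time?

large seeds

Profitability E/h (J/s): large seeds = 18.3/7.92 = 2.31, small seeds = 2.98/19.6 = 0.152, husked seeds = 16.7/6.24 = 2.68, grass seeds = 10.6/22 = 0.482.
Ranked: husked seeds > large seeds > grass seeds > small seeds.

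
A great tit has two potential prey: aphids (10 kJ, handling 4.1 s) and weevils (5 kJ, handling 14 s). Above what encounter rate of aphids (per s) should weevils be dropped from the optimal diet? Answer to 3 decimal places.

0.042 per s

Drop weevils once their profitability E₂/h₂ falls below the rate achievable on aphids alone: E₂/h₂ = λE₁/(1 + λh₁).
Solve for λ: λE₁h₂ = E₂(1 + λh₁) → λ(E₁h₂ − E₂h₁) = E₂ → λ = E₂/(E₁h₂ − E₂h₁).
λ = 5/(10×14 − 5×4.1) = 5/119.5 = 0.04184 per s.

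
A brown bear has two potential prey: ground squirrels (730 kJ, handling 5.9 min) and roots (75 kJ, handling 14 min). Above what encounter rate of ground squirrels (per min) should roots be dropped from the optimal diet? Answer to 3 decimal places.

The zero-one rule: include roots iff E₂/h₂ > λE₁/(1+λh₁). Equality gives the switch point.
λE₁h₂ = E₂ + λE₂h₁ ⇒ λ = E₂/(E₁h₂ − E₂h₁) = 75/(1.022e+04 − 442.5) = 0.007671 per min.

0.008 per min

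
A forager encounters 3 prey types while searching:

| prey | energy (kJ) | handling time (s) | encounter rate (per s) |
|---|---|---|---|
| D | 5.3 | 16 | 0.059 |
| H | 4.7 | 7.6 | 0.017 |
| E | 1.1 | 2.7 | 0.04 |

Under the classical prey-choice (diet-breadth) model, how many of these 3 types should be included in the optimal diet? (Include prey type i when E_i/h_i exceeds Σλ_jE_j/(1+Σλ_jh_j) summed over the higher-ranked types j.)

E/h in descending order: H 0.618, E 0.407, D 0.331 kJ/s. The optimal diet is the largest prefix of this list for which every included type satisfies E_i/h_i > R on the types above it.
Rate on top 1: 0.07076. E: 0.407 > 0.07076 → include.
Rate on top 2: 0.1001. D: 0.331 > 0.1001 → include.
Optimal diet: H, E, D — 3 of 3 types.

3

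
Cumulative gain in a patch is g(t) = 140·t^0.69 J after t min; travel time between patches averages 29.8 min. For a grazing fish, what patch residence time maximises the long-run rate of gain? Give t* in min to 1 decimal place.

By the marginal value theorem, leave when the instantaneous gain rate g'(t) equals the habitat-wide average g(t)/(T + t).
g'(t) = 0.69·140·t^-0.31. Setting 0.69·140·t^-0.31 = 140·t^0.69/(29.8+t) gives 0.69(29.8+t) = t, so 0.31·t = 0.69×29.8.
t* = 0.69×29.8/0.31 = 66.33 min.

66.3 min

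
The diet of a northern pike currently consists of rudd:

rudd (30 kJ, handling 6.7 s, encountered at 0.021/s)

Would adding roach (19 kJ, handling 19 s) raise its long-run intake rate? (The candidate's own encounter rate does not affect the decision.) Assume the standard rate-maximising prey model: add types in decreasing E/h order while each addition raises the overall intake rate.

Yes

On rudd alone, R = ΣλE/(1+Σλh) = 0.63/1.141 = 0.5523 kJ/s.
roach: E/h = 19/19 = 1 kJ/s.
Since 1 > R, including roach increases the long-run rate.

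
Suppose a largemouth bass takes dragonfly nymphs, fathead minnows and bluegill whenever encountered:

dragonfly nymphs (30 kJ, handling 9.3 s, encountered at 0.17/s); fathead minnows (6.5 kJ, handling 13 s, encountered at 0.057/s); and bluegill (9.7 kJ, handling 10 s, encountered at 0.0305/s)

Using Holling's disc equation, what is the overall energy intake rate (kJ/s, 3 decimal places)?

1.590 kJ/s

R = (0.17×30 + 0.057×6.5 + 0.0305×9.7) / (1 + 0.17×9.3 + 0.057×13 + 0.0305×10) = 5.766/3.627 = 1.59 kJ/s.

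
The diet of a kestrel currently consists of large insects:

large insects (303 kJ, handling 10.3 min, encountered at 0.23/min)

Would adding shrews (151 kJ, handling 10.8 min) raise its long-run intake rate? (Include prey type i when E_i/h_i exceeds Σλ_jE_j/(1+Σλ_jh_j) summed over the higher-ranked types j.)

No

Intake rate on the current diet: R = (0.23×303) / (1 + 0.23×10.3) = 69.69/3.369 = 20.69 kJ/min.
Profitability of shrews: 151/10.8 = 13.98 kJ/min.
13.98 < 20.69, so adding shrews would lower the average — exclude it.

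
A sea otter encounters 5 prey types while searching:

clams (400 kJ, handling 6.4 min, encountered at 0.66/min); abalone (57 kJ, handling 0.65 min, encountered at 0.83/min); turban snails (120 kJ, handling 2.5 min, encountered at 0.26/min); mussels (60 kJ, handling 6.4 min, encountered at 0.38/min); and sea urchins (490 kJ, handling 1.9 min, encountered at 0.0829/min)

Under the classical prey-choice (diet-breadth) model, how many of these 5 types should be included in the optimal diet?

Profitabilities (E/h, kJ/min): sea urchins 258, abalone 87.7, clams 62.5, turban snails 48, mussels 9.38. Add prey in this order while the next type's profitability exceeds the intake rate on those already taken.
Rate on top 1: 35.09. abalone: 87.7 > 35.09 → include.
Rate on top 2: 51.82. clams: 62.5 > 51.82 → include.
Rate on top 3: 59.44. turban snails: 48 < 59.44 → exclude; stop.
Optimal diet: sea urchins, abalone, clams — 3 of 5 types.

3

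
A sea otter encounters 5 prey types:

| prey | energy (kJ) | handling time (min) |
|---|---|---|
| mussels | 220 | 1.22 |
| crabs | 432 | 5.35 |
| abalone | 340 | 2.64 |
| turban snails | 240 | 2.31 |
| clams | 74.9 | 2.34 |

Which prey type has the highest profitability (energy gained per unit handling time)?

mussels

In descending order of E/h:
mussels: 220/1.22 = 180 kJ/min
abalone: 340/2.64 = 129 kJ/min
turban snails: 240/2.31 = 104 kJ/min
crabs: 432/5.35 = 80.7 kJ/min
clams: 74.9/2.34 = 32 kJ/min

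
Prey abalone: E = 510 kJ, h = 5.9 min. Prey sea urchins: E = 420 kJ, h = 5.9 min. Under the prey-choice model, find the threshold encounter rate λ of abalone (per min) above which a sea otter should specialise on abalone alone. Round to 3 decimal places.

Drop sea urchins once their profitability E₂/h₂ falls below the rate achievable on abalone alone: E₂/h₂ = λE₁/(1 + λh₁).
Solve for λ: λE₁h₂ = E₂(1 + λh₁) → λ(E₁h₂ − E₂h₁) = E₂ → λ = E₂/(E₁h₂ − E₂h₁).
λ = 420/(510×5.9 − 420×5.9) = 420/531 = 0.791 per min.

0.791 per min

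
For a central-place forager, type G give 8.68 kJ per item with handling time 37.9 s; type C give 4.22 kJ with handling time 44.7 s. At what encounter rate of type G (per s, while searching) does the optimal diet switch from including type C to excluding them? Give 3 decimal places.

Drop type C once their profitability E₂/h₂ falls below the rate achievable on type G alone: E₂/h₂ = λE₁/(1 + λh₁).
Solve for λ: λE₁h₂ = E₂(1 + λh₁) → λ(E₁h₂ − E₂h₁) = E₂ → λ = E₂/(E₁h₂ − E₂h₁).
λ = 4.22/(8.68×44.7 − 4.22×37.9) = 4.22/228.1 = 0.0185 per s.

0.019 per s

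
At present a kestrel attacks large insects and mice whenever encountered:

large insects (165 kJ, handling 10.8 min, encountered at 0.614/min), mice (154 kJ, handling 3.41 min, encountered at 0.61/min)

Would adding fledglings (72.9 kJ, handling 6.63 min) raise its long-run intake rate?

No

On large insects and mice alone, R = ΣλE/(1+Σλh) = 195.2/9.711 = 20.11 kJ/min.
fledglings: E/h = 72.9/6.63 = 11 kJ/min.
Since 11 < R, time spent handling fledglings is better spent searching.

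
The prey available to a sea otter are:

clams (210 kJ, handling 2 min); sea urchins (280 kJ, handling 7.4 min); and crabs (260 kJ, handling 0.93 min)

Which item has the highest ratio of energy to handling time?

crabs

Profitability E/h (kJ/min): clams = 210/2 = 105, sea urchins = 280/7.4 = 37.8, crabs = 260/0.93 = 280.
Ranked: crabs > clams > sea urchins.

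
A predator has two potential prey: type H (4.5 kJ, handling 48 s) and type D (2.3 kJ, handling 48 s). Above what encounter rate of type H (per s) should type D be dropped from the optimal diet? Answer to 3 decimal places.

The zero-one rule: include type D iff E₂/h₂ > λE₁/(1+λh₁). Equality gives the switch point.
λE₁h₂ = E₂ + λE₂h₁ ⇒ λ = E₂/(E₁h₂ − E₂h₁) = 2.3/(216 − 110.4) = 0.02178 per s.

0.022 per s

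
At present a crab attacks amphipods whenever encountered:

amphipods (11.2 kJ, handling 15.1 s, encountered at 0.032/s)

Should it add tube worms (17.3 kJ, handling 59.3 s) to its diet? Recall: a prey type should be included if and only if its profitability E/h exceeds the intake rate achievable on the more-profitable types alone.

Yes

Current rate: (0.032×11.2)/(1 + 0.032×15.1) = 0.2416 kJ/s.
tube worms: E/h = 17.3/59.3 = 0.2917 kJ/s.
0.2917 > 0.2416, so adding tube worms raises the average — include it.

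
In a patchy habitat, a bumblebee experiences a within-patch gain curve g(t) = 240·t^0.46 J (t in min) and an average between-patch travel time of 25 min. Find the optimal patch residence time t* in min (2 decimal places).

21.30 min

Maximise g(t)/(T+t): set derivative to zero → g'(t)(T+t) = g(t).
g'(t) = 0.46·240·t^-0.54. Setting 0.46·240·t^-0.54 = 240·t^0.46/(25+t) gives 0.46(25+t) = t, so 0.54·t = 0.46×25.
t* = 0.46×25/0.54 = 21.3 min.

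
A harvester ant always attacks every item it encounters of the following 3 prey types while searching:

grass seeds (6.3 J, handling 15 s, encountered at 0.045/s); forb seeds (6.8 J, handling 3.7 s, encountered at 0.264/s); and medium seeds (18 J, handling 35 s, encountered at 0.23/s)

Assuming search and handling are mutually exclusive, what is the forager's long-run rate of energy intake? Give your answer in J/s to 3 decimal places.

0.581 J/s

R = (0.045×6.3 + 0.264×6.8 + 0.23×18) / (1 + 0.045×15 + 0.264×3.7 + 0.23×35) = 6.219/10.7 = 0.5811 J/s.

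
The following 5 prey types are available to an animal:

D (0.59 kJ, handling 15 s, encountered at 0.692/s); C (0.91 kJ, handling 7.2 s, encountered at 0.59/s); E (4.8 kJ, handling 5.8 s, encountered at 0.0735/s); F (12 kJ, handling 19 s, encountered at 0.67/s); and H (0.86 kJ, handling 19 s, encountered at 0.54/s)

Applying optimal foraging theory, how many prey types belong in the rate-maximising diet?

2

Rank by E/h (kJ/s): E 0.828, F 0.632, C 0.126, H 0.0453, D 0.0393. Include each in turn until the next type's E/h falls below the running intake rate.
Rate on top 1: 0.2474. F: 0.632 > 0.2474 → include.
Rate on top 2: 0.5929. C: 0.126 < 0.5929 → exclude; stop.
Optimal diet: E, F — 2 of 5 types.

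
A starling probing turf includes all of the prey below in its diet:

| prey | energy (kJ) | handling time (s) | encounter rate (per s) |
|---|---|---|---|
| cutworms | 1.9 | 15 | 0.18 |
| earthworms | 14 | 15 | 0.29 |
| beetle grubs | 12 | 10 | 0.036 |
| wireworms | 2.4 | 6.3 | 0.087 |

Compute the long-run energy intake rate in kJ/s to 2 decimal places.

0.56 kJ/s

R = Σλ_iE_i / (1 + Σλ_ih_i)
Numerator: 0.18×1.9 + 0.29×14 + 0.036×12 + 0.087×2.4 = 5.043
Denominator: 1 + 0.18×15 + 0.29×15 + 0.036×10 + 0.087×6.3 = 8.958
R = 5.043/8.958 = 0.5629 kJ/s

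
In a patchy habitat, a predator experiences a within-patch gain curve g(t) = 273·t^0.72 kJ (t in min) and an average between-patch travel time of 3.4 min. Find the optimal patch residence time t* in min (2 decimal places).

8.74 min

By the marginal value theorem, leave when the instantaneous gain rate g'(t) equals the habitat-wide average g(t)/(T + t).
g'(t) = 0.72·273·t^-0.28. Setting 0.72·273·t^-0.28 = 273·t^0.72/(3.4+t) gives 0.72(3.4+t) = t, so 0.28·t = 0.72×3.4.
t* = 0.72×3.4/0.28 = 8.743 min.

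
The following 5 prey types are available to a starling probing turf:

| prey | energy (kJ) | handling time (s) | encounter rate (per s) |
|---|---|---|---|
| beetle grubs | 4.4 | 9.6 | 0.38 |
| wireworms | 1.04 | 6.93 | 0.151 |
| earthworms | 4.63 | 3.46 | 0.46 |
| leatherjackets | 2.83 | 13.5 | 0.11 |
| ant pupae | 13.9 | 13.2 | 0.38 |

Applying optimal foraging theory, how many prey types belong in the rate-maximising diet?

2

Rank by E/h (kJ/s): earthworms 1.34, ant pupae 1.05, beetle grubs 0.458, leatherjackets 0.21, wireworms 0.15. Include each in turn until the next type's E/h falls below the running intake rate.
Rate on top 1: 0.8218. ant pupae: 1.05 > 0.8218 → include.
Rate on top 2: 0.9743. beetle grubs: 0.458 < 0.9743 → exclude; stop.
Optimal diet: earthworms, ant pupae — 2 of 5 types.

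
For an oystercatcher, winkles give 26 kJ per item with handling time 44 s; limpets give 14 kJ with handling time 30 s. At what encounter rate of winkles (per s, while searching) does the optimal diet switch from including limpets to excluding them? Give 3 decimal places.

At the threshold, the rate on winkles alone equals the profitability of limpets: λ·26/(1 + λ·44) = 14/30 = 0.4667.
Rearranging, λ(26 − 0.4667×44) = 0.4667, so λ = 0.4667/5.467 = 0.08537 per s.

0.085 per s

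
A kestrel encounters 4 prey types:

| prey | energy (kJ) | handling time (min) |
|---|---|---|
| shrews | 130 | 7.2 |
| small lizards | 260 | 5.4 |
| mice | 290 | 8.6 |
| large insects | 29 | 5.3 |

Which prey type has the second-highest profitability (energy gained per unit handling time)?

mice

In descending order of E/h:
small lizards: 260/5.4 = 48.1 kJ/min
mice: 290/8.6 = 33.7 kJ/min
shrews: 130/7.2 = 18.1 kJ/min
large insects: 29/5.3 = 5.47 kJ/min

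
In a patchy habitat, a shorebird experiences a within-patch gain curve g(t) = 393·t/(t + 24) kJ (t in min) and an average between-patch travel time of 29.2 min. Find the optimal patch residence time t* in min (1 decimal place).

Optimal t* satisfies g'(t*) = g(t*)/(T + t*).
g'(t) = 393·24/(t + 24)². Setting 393·24/(t+24)² = 393t/[(t+24)(29.2+t)] gives 24(29.2+t) = t(t+24), so t² = 24×29.2 = 700.8.
t* = √700.8 = 26.47 min.

26.5 min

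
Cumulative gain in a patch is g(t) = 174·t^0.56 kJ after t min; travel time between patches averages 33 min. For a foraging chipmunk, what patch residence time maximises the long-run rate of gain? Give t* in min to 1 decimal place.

42.0 min

Optimal t* satisfies g'(t*) = g(t*)/(T + t*).
g'(t) = 0.56·174·t^-0.44. Setting 0.56·174·t^-0.44 = 174·t^0.56/(33+t) gives 0.56(33+t) = t, so 0.44·t = 0.56×33.
t* = 0.56×33/0.44 = 42 min.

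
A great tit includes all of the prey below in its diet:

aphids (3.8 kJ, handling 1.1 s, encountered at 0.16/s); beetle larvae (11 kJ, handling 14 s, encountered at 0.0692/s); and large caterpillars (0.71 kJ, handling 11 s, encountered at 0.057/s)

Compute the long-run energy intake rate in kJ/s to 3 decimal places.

R = Σλ_iE_i / (1 + Σλ_ih_i)
Numerator: 0.16×3.8 + 0.0692×11 + 0.057×0.71 = 1.41
Denominator: 1 + 0.16×1.1 + 0.0692×14 + 0.057×11 = 2.772
R = 1.41/2.772 = 0.5086 kJ/s

0.509 kJ/s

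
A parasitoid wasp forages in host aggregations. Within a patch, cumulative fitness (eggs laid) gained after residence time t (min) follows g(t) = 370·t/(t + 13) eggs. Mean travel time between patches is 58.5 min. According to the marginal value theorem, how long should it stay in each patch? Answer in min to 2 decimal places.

Maximise g(t)/(T+t): set derivative to zero → g'(t)(T+t) = g(t).
g'(t) = 370·13/(t + 13)². Setting 370·13/(t+13)² = 370t/[(t+13)(58.5+t)] gives 13(58.5+t) = t(t+13), so t² = 13×58.5 = 760.5.
t* = √760.5 = 27.58 min.

27.58 min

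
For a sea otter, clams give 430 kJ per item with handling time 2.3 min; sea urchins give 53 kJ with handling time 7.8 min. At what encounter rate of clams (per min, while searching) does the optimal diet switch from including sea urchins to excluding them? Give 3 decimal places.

0.016 per min

At the threshold, the rate on clams alone equals the profitability of sea urchins: λ·430/(1 + λ·2.3) = 53/7.8 = 6.795.
Rearranging, λ(430 − 6.795×2.3) = 6.795, so λ = 6.795/414.4 = 0.0164 per min.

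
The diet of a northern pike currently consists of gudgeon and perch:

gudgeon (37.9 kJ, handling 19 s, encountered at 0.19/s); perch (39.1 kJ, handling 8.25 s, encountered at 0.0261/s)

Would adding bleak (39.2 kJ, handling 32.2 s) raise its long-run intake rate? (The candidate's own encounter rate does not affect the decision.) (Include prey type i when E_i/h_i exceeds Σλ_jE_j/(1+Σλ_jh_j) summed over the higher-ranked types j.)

Current rate: (0.19×37.9 + 0.0261×39.1)/(1 + 0.19×19 + 0.0261×8.25) = 1.704 kJ/s.
Profitability of bleak: 39.2/32.2 = 1.217 kJ/s.
Since 1.217 < R, time spent handling bleak is better spent searching.

No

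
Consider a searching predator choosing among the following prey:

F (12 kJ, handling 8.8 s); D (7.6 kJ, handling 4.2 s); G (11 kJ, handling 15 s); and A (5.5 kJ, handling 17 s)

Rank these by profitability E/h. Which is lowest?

In descending order of E/h:
D: 7.6/4.2 = 1.81 kJ/s
F: 12/8.8 = 1.36 kJ/s
G: 11/15 = 0.733 kJ/s
A: 5.5/17 = 0.324 kJ/s

A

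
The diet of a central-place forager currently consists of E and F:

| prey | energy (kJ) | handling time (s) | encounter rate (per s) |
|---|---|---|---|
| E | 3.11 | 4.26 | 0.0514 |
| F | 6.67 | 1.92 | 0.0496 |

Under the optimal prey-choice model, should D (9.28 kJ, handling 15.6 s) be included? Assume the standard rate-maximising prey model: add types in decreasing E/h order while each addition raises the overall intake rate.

Yes

Intake rate on the current diet: R = (0.0514×3.11 + 0.0496×6.67) / (1 + 0.0514×4.26 + 0.0496×1.92) = 0.4907/1.314 = 0.3734 kJ/s.
Profitability of D: 9.28/15.6 = 0.5949 kJ/s.
0.5949 > 0.3734, so adding D raises the average — include it.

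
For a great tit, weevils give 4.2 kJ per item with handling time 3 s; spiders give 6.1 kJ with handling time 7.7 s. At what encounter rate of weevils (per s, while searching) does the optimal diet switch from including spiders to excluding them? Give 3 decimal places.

0.434 per s

At the threshold, the rate on weevils alone equals the profitability of spiders: λ·4.2/(1 + λ·3) = 6.1/7.7 = 0.7922.
Rearranging, λ(4.2 − 0.7922×3) = 0.7922, so λ = 0.7922/1.823 = 0.4345 per s.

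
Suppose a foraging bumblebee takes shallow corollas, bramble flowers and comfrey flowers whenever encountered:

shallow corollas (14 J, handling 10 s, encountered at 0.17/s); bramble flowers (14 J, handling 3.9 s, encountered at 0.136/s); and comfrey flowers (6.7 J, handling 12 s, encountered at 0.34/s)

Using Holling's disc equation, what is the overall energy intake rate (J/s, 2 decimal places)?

0.90 J/s

R = Σλ_iE_i / (1 + Σλ_ih_i)
Numerator: 0.17×14 + 0.136×14 + 0.34×6.7 = 6.562
Denominator: 1 + 0.17×10 + 0.136×3.9 + 0.34×12 = 7.31
R = 6.562/7.31 = 0.8976 J/s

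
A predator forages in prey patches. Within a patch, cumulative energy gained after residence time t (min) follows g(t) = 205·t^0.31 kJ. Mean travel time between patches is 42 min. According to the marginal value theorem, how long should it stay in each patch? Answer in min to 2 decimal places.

By the marginal value theorem, leave when the instantaneous gain rate g'(t) equals the habitat-wide average g(t)/(T + t).
g'(t) = 0.31·205·t^-0.69. Setting 0.31·205·t^-0.69 = 205·t^0.31/(42+t) gives 0.31(42+t) = t, so 0.69·t = 0.31×42.
t* = 0.31×42/0.69 = 18.87 min.

18.87 min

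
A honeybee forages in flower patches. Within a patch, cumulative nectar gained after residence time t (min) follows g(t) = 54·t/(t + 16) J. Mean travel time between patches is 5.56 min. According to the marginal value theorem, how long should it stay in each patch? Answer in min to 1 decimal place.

Maximise g(t)/(T+t): set derivative to zero → g'(t)(T+t) = g(t).
g'(t) = 54·16/(t + 16)². Setting 54·16/(t+16)² = 54t/[(t+16)(5.56+t)] gives 16(5.56+t) = t(t+16), so t² = 16×5.56 = 88.96.
t* = √88.96 = 9.432 min.

9.4 min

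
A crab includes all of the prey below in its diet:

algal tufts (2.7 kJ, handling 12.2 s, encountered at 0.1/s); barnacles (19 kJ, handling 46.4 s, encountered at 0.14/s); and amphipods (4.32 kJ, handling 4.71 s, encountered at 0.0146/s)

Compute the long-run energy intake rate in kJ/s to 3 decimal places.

Energy encountered per unit search time: 0.1×2.7 + 0.14×19 + 0.0146×4.32 = 2.993 kJ/s.
Handling time per unit search time: 0.1×12.2 + 0.14×46.4 + 0.0146×4.71 = 7.785.
Rate = 2.993/(1 + 7.785) = 0.3407 kJ/s.

0.341 kJ/s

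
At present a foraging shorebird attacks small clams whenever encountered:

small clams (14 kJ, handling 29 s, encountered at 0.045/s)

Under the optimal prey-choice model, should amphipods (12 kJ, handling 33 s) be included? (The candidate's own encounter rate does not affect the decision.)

Yes

On small clams alone, R = ΣλE/(1+Σλh) = 0.63/2.305 = 0.2733 kJ/s.
amphipods: E/h = 12/33 = 0.3636 kJ/s.
0.3636 > 0.2733, so adding amphipods raises the average — include it.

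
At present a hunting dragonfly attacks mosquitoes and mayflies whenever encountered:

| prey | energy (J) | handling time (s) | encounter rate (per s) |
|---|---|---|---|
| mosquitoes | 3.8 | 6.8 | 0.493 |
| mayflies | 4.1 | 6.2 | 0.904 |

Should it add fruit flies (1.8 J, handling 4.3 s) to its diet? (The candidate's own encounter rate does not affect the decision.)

Current rate: (0.493×3.8 + 0.904×4.1)/(1 + 0.493×6.8 + 0.904×6.2) = 0.5604 J/s.
fruit flies: E/h = 1.8/4.3 = 0.4186 J/s.
0.4186 < 0.5604, so adding fruit flies would lower the average — exclude it.

No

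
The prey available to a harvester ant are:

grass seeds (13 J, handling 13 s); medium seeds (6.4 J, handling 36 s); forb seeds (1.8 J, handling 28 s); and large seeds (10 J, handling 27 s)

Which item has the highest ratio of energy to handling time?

Profitability E/h (J/s): grass seeds = 13/13 = 1, medium seeds = 6.4/36 = 0.178, forb seeds = 1.8/28 = 0.0643, large seeds = 10/27 = 0.37.
Ranked: grass seeds > large seeds > medium seeds > forb seeds.

grass seeds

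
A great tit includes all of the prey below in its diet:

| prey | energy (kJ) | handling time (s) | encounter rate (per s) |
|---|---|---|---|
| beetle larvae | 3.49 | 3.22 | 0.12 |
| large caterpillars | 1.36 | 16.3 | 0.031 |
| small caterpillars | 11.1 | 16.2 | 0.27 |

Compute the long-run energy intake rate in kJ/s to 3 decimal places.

R = (0.12×3.49 + 0.031×1.36 + 0.27×11.1) / (1 + 0.12×3.22 + 0.031×16.3 + 0.27×16.2) = 3.458/6.266 = 0.5519 kJ/s.

0.552 kJ/s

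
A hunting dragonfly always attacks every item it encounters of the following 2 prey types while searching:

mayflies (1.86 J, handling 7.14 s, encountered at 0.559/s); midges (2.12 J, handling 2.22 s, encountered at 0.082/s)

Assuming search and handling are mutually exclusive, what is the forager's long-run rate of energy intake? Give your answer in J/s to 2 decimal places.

0.23 J/s

Energy encountered per unit search time: 0.559×1.86 + 0.082×2.12 = 1.214 J/s.
Handling time per unit search time: 0.559×7.14 + 0.082×2.22 = 4.173.
Rate = 1.214/(1 + 4.173) = 0.2346 J/s.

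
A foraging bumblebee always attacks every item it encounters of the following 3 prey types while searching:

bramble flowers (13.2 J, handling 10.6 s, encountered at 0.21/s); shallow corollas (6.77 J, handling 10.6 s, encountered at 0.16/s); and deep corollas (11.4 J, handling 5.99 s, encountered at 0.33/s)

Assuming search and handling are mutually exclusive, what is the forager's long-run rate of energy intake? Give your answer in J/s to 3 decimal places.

1.104 J/s

R = Σλ_iE_i / (1 + Σλ_ih_i)
Numerator: 0.21×13.2 + 0.16×6.77 + 0.33×11.4 = 7.617
Denominator: 1 + 0.21×10.6 + 0.16×10.6 + 0.33×5.99 = 6.899
R = 7.617/6.899 = 1.104 J/s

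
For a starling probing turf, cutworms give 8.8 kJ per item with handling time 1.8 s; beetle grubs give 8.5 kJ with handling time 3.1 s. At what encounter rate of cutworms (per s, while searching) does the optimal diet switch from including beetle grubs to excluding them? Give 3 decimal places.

0.710 per s

At the threshold, the rate on cutworms alone equals the profitability of beetle grubs: λ·8.8/(1 + λ·1.8) = 8.5/3.1 = 2.742.
Rearranging, λ(8.8 − 2.742×1.8) = 2.742, so λ = 2.742/3.865 = 0.7095 per s.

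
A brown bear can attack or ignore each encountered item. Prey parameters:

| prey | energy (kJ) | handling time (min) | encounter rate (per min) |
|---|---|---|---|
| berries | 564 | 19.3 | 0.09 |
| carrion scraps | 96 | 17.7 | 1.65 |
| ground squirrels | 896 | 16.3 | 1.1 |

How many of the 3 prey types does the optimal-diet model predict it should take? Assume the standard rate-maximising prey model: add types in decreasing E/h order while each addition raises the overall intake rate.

Profitabilities (E/h, kJ/min): ground squirrels 55, berries 29.2, carrion scraps 5.42. Add prey in this order while the next type's profitability exceeds the intake rate on those already taken.
Rate on top 1: 52.07. berries: 29.2 < 52.07 → exclude; stop.
Optimal diet: ground squirrels — 1 of 3 types.

1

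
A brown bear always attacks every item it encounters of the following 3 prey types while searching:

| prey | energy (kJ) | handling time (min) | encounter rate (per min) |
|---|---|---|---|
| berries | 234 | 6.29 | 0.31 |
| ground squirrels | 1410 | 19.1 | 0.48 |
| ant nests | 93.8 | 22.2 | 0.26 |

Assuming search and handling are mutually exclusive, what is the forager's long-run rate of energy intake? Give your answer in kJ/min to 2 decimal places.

43.25 kJ/min

R = (0.31×234 + 0.48×1410 + 0.26×93.8) / (1 + 0.31×6.29 + 0.48×19.1 + 0.26×22.2) = 773.7/17.89 = 43.25 kJ/min.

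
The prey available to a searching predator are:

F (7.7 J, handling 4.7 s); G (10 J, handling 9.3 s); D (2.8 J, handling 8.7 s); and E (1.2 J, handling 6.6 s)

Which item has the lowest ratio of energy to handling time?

E

In descending order of E/h:
F: 7.7/4.7 = 1.64 J/s
G: 10/9.3 = 1.08 J/s
D: 2.8/8.7 = 0.322 J/s
E: 1.2/6.6 = 0.182 J/s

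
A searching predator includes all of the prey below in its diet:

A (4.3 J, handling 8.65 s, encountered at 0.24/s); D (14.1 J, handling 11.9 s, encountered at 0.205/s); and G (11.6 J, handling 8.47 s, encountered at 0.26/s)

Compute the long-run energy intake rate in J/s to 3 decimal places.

0.899 J/s

R = Σλ_iE_i / (1 + Σλ_ih_i)
Numerator: 0.24×4.3 + 0.205×14.1 + 0.26×11.6 = 6.938
Denominator: 1 + 0.24×8.65 + 0.205×11.9 + 0.26×8.47 = 7.718
R = 6.938/7.718 = 0.899 J/s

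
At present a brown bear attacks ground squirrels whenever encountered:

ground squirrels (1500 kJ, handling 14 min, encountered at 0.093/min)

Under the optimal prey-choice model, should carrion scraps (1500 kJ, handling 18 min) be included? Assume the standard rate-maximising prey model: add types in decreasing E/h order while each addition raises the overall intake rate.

On ground squirrels alone, R = ΣλE/(1+Σλh) = 139.5/2.302 = 60.6 kJ/min.
Profitability of carrion scraps: 1500/18 = 83.33 kJ/min.
83.33 > 60.6, so adding carrion scraps raises the average — include it.

Yes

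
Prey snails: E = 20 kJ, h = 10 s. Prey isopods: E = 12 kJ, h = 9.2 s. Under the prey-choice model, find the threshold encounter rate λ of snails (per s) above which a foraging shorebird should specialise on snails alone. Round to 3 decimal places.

The zero-one rule: include isopods iff E₂/h₂ > λE₁/(1+λh₁). Equality gives the switch point.
λE₁h₂ = E₂ + λE₂h₁ ⇒ λ = E₂/(E₁h₂ − E₂h₁) = 12/(184 − 120) = 0.1875 per s.

0.188 per s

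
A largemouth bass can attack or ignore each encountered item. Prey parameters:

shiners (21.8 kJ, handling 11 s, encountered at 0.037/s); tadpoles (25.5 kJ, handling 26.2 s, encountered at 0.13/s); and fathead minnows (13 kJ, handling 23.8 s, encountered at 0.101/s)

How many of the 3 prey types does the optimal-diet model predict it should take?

2

E/h in descending order: shiners 1.98, tadpoles 0.973, fathead minnows 0.546 kJ/s. The optimal diet is the largest prefix of this list for which every included type satisfies E_i/h_i > R on the types above it.
Rate on top 1: 0.5733. tadpoles: 0.973 > 0.5733 → include.
Rate on top 2: 0.8563. fathead minnows: 0.546 < 0.8563 → exclude; stop.
Optimal diet: shiners, tadpoles — 2 of 3 types.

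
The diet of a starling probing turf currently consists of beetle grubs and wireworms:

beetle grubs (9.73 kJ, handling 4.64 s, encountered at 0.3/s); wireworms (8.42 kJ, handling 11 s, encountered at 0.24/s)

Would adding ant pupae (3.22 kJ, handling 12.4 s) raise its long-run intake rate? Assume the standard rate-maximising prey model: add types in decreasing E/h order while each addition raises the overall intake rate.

No

On beetle grubs and wireworms alone, R = ΣλE/(1+Σλh) = 4.94/5.032 = 0.9817 kJ/s.
ant pupae: E/h = 3.22/12.4 = 0.2597 kJ/s.
Since 0.2597 < R, time spent handling ant pupae is better spent searching.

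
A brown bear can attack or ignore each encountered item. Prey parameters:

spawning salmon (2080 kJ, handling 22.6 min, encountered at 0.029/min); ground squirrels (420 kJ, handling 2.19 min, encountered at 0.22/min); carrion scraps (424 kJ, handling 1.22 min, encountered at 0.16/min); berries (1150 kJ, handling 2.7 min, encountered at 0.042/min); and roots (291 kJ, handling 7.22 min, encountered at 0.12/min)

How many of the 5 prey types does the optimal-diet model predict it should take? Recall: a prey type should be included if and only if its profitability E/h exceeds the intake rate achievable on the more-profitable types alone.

3

E/h in descending order: berries 426, carrion scraps 348, ground squirrels 192, spawning salmon 92, roots 40.3 kJ/min. The optimal diet is the largest prefix of this list for which every included type satisfies E_i/h_i > R on the types above it.
Rate on top 1: 43.38. carrion scraps: 348 > 43.38 → include.
Rate on top 2: 88.75. ground squirrels: 192 > 88.75 → include.
Rate on top 3: 116.5. spawning salmon: 92 < 116.5 → exclude; stop.
Optimal diet: berries, carrion scraps, ground squirrels — 3 of 5 types.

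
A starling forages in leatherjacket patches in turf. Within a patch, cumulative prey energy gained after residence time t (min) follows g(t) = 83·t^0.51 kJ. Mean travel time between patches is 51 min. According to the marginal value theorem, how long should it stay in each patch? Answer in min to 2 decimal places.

By the marginal value theorem, leave when the instantaneous gain rate g'(t) equals the habitat-wide average g(t)/(T + t).
g'(t) = 0.51·83·t^-0.49. Setting 0.51·83·t^-0.49 = 83·t^0.51/(51+t) gives 0.51(51+t) = t, so 0.49·t = 0.51×51.
t* = 0.51×51/0.49 = 53.08 min.

53.08 min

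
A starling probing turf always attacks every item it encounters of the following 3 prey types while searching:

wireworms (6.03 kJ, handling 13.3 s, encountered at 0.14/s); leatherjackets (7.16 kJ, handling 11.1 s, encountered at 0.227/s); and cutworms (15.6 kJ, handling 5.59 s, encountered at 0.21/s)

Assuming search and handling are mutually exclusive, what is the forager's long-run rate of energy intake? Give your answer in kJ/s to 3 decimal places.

0.876 kJ/s

R = (0.14×6.03 + 0.227×7.16 + 0.21×15.6) / (1 + 0.14×13.3 + 0.227×11.1 + 0.21×5.59) = 5.746/6.556 = 0.8764 kJ/s.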